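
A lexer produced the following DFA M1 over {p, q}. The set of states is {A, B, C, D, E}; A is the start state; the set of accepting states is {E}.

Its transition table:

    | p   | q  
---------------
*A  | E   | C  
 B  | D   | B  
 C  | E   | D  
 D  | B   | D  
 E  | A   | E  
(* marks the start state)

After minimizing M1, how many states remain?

4

Start with accepting vs non-accepting: {E} | {A,B,C,D}.
Split {A,B,C,D} by δ(·,p) → {A,C} and {B,D}.
Split {A,C} by δ(·,q) → {A} and {C}.
No further refinement is possible. Final partition (4 blocks): {E} | {A} | {B,D} | {C}.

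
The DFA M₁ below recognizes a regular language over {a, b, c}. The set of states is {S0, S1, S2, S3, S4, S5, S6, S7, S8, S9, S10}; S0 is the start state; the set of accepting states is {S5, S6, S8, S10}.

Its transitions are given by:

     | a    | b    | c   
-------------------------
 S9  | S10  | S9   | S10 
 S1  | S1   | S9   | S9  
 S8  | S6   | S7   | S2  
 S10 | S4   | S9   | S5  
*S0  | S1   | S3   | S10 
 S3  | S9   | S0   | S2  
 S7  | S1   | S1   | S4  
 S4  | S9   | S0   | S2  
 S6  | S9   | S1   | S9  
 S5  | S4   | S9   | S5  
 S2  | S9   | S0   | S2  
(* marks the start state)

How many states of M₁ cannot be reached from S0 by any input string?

3

Starting at S0 and following transitions, the reachable set is {S0, S1, S2, S3, S4, S5, S9, S10}. That leaves S6, S7, S8 unreachable — 3 in total.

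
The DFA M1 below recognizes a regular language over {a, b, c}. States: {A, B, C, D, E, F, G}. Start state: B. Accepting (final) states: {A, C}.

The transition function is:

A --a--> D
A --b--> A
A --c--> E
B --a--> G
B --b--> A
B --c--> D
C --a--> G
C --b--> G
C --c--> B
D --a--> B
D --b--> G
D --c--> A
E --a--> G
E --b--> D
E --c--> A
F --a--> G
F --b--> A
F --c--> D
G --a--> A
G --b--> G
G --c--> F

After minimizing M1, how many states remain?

5

Reachable states from the start: {A,B,D,E,F,G}. Unreachable: {C} — drop them.
P0 = {A} | {B,D,E,F,G}.
Split {B,D,E,F,G} by δ(·,a) → {B,D,E,F} and {G}.
Refine {B,D,E,F} on symbol a: members go to different blocks, giving {B,E,F} and {D}.
Split {B,E,F} by δ(·,b) → {B,F} and {E}.
Stable partition: {A} | {B,F} | {G} | {D} | {E} — 5 equivalence classes.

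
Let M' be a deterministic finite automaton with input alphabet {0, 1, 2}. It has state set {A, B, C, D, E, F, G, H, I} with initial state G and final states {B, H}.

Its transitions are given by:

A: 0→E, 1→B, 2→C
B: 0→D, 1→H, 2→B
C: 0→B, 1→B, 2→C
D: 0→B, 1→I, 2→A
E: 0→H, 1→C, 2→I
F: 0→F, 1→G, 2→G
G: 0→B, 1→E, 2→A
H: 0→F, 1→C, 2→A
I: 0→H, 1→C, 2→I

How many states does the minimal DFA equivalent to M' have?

7

Start with accepting vs non-accepting: {B,H} | {A,C,D,E,F,G,I}.
Refine {B,H} on symbol 1: members go to different blocks, giving {B} and {H}.
On input 0, block {A,C,D,E,F,G,I} splits into {C,D,G} and {A,F} and {E,I}.
Refine {C,D,G} on symbol 1: members go to different blocks, giving {D,G} and {C}.
Split {A,F} by δ(·,0) → {A} and {F}.
Stable partition: {B} | {D,G} | {H} | {A} | {E,I} | {C} | {F} — 7 equivalence classes.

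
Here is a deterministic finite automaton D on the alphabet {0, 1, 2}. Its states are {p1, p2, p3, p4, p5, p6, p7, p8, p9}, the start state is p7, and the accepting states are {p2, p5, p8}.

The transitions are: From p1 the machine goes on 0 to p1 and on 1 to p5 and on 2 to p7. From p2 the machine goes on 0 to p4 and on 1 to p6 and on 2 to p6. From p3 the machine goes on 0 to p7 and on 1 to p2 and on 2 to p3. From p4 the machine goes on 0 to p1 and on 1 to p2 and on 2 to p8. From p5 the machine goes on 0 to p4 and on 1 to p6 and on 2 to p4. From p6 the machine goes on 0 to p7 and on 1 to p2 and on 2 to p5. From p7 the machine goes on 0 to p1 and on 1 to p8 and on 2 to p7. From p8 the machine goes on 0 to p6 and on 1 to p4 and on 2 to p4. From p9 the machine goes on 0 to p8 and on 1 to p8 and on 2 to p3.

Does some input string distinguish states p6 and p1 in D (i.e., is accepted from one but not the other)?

States {p3,p9} cannot be reached from the start state, so discard them.
Start with accepting vs non-accepting: {p2,p5,p8} | {p1,p4,p6,p7}.
On input 2, block {p1,p4,p6,p7} splits into {p1,p7} and {p4,p6}.
Stable partition: {p2,p5,p8} | {p1,p7} | {p4,p6} — 3 equivalence classes.
p6 and p1 end up in different blocks, so they are distinguishable. For instance, the string '2' is accepted from only p6.

Yes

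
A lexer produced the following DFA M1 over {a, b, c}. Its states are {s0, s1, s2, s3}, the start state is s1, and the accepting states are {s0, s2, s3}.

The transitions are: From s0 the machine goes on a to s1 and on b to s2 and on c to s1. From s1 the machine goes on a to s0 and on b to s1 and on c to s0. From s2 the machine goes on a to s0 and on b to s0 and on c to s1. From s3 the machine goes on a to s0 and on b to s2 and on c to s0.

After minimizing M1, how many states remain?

First remove the unreachable states {s3}; 3 states remain.
Start with accepting vs non-accepting: {s0,s2} | {s1}.
Split {s0,s2} by δ(·,a) → {s0} and {s2}.
The partition is now stable with 3 blocks: {s0} | {s1} | {s2}.

3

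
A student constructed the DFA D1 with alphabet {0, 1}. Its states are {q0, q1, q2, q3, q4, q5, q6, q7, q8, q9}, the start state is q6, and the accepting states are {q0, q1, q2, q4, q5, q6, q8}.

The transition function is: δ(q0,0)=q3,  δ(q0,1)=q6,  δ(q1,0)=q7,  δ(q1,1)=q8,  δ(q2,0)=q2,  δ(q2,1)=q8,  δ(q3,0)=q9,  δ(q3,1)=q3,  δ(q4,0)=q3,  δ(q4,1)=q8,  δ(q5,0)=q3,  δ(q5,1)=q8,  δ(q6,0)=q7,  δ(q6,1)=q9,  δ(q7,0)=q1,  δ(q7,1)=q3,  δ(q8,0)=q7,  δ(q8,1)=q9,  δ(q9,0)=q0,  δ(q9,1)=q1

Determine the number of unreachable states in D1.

3

No path from q6 leads to q2, q4, q5; the other 7 states are all reachable.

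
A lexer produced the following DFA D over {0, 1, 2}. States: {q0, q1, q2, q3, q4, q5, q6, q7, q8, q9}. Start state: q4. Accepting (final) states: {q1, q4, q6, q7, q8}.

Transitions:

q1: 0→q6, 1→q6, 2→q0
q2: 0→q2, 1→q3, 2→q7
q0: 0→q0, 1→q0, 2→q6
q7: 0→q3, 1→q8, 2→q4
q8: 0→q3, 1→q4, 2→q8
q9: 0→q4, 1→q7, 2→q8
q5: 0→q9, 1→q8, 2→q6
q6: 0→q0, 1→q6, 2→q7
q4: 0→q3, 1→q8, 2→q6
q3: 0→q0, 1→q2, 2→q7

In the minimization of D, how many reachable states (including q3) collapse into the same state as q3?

States {q1,q5,q9} cannot be reached from the start state, so discard them.
Initial partition by acceptance: {q4,q6,q7,q8} | {q0,q2,q3}.
No further refinement is possible. Final partition (2 blocks): {q4,q6,q7,q8} | {q0,q2,q3}.
The equivalence class containing q3 is {q0,q2,q3}, of size 3.

3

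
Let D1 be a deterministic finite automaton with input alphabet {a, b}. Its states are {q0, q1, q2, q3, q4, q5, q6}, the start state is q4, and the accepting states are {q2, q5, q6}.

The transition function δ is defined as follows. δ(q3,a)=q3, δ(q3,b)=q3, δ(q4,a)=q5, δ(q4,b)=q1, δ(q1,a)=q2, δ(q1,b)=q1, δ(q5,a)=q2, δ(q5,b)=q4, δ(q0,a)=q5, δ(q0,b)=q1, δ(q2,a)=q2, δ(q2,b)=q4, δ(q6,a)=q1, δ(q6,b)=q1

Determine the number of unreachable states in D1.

3

BFS from q4 reaches {q1, q2, q4, q5}; the 3 state(s) q0, q3, q6 are never visited.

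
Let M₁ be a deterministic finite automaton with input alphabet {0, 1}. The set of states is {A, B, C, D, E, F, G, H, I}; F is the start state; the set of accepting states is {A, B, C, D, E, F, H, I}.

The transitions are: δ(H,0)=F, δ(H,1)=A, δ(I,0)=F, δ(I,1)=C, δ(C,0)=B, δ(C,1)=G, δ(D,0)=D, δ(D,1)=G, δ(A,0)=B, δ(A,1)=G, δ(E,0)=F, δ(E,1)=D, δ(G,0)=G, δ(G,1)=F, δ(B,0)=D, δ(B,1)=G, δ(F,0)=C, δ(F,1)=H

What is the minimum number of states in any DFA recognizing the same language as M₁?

First remove the unreachable states {E,I}; 7 states remain.
Initial partition by acceptance: {A,B,C,D,F,H} | {G}.
On input 1, block {A,B,C,D,F,H} splits into {A,B,C,D} and {F,H}.
Split {F,H} by δ(·,0) → {F} and {H}.
Stable partition: {A,B,C,D} | {G} | {F} | {H} — 4 equivalence classes.

4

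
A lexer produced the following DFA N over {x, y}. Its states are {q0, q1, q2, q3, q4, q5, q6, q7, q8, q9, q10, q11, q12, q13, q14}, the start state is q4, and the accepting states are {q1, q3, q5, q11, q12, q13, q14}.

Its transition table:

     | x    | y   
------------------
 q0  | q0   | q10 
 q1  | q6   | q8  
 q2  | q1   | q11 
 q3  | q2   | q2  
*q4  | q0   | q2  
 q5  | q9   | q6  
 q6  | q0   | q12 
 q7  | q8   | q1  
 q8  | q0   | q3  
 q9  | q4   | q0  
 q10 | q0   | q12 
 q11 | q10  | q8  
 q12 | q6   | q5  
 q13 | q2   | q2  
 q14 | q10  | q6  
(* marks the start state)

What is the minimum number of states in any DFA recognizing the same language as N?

Reachable states from the start: {q0,q1,q2,q3,q4,q5,q6,q8,q9,q10,q11,q12}. Unreachable: {q7,q13,q14} — drop them.
P0 = {q1,q3,q5,q11,q12} | {q0,q2,q4,q6,q8,q9,q10}.
Refine {q1,q3,q5,q11,q12} on symbol y: members go to different blocks, giving {q1,q3,q5,q11} and {q12}.
On input x, block {q0,q2,q4,q6,q8,q9,q10} splits into {q0,q4,q6,q8,q9,q10} and {q2}.
On input x, block {q1,q3,q5,q11} splits into {q1,q5,q11} and {q3}.
Split {q0,q4,q6,q8,q9,q10} by δ(·,y) → {q0,q9} and {q6,q10} and {q4} and {q8}.
Split {q1,q5,q11} by δ(·,x) → {q1,q11} and {q5}.
Refine {q0,q9} on symbol x: members go to different blocks, giving {q0} and {q9}.
No further refinement is possible. Final partition (10 blocks): {q1,q11} | {q0} | {q12} | {q2} | {q3} | {q6,q10} | {q4} | {q8} | {q5} | {q9}.

10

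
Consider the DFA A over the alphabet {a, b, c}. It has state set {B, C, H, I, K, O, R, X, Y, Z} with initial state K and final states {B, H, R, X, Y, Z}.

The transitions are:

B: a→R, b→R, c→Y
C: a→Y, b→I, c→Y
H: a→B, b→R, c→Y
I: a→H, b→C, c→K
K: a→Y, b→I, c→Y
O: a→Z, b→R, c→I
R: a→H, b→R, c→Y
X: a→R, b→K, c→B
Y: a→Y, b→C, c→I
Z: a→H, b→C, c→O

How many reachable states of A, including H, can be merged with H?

3

States {O,X,Z} cannot be reached from the start state, so discard them.
Initial partition by acceptance: {B,H,R,Y} | {C,I,K}.
Split {B,H,R,Y} by δ(·,b) → {B,H,R} and {Y}.
On input a, block {C,I,K} splits into {C,K} and {I}.
The partition is now stable with 4 blocks: {B,H,R} | {C,K} | {Y} | {I}.
The equivalence class containing H is {B,H,R}, of size 3.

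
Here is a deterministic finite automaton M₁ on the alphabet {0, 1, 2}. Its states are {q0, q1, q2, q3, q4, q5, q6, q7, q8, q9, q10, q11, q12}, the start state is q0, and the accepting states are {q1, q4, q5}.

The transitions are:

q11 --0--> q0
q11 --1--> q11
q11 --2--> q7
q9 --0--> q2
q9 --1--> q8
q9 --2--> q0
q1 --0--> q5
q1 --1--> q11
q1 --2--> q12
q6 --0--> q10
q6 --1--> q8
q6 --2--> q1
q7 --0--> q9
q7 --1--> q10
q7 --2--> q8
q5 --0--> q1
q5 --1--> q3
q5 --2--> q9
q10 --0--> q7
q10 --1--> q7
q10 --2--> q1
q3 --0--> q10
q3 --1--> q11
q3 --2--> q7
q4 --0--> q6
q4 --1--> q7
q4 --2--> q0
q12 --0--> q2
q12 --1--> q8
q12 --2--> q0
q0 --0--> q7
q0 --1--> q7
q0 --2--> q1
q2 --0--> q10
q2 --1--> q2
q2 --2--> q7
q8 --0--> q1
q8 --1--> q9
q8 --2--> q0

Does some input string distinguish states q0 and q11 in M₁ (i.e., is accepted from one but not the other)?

Reachable states from the start: {q0,q1,q2,q3,q5,q7,q8,q9,q10,q11,q12}. Unreachable: {q4,q6} — drop them.
P0 = {q1,q5} | {q0,q2,q3,q7,q8,q9,q10,q11,q12}.
On input 0, block {q0,q2,q3,q7,q8,q9,q10,q11,q12} splits into {q0,q2,q3,q7,q9,q10,q11,q12} and {q8}.
Refine {q0,q2,q3,q7,q9,q10,q11,q12} on symbol 1: members go to different blocks, giving {q0,q2,q3,q7,q10,q11} and {q9,q12}.
Split {q0,q2,q3,q7,q10,q11} by δ(·,0) → {q0,q2,q3,q10,q11} and {q7}.
Split {q0,q2,q3,q10,q11} by δ(·,0) → {q2,q3,q11} and {q0,q10}.
The partition is now stable with 6 blocks: {q1,q5} | {q2,q3,q11} | {q8} | {q9,q12} | {q7} | {q0,q10}.
q0 and q11 end up in different blocks, so they are distinguishable. For instance, the string '2' is accepted from only q0.

Yes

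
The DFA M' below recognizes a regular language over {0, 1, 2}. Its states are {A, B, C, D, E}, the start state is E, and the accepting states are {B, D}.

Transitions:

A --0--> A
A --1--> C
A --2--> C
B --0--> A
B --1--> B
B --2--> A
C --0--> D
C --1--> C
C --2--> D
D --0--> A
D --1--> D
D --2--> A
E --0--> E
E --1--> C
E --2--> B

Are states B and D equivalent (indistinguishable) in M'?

P0 = {B,D} | {A,C,E}.
Split {A,C,E} by δ(·,0) → {A,E} and {C}.
Split {A,E} by δ(·,2) → {A} and {E}.
The partition is now stable with 4 blocks: {B,D} | {A} | {C} | {E}.
B and D lie in the same block of the stable partition, so they are equivalent — no string distinguishes them.

Yes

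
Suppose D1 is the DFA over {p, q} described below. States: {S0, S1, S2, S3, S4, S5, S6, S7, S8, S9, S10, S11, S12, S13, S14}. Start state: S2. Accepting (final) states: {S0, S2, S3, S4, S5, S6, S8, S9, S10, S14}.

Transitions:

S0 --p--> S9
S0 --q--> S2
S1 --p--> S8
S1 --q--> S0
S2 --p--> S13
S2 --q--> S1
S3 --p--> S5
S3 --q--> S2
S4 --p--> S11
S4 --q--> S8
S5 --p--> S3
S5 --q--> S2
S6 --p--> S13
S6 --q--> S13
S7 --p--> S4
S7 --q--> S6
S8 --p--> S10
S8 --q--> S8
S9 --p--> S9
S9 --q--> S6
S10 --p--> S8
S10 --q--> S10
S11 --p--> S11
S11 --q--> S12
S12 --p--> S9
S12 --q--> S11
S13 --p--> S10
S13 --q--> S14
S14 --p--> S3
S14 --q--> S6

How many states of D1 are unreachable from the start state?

4

Starting at S2 and following transitions, the reachable set is {S0, S1, S2, S3, S5, S6, S8, S9, S10, S13, S14}. That leaves S4, S7, S11, S12 unreachable — 4 in total.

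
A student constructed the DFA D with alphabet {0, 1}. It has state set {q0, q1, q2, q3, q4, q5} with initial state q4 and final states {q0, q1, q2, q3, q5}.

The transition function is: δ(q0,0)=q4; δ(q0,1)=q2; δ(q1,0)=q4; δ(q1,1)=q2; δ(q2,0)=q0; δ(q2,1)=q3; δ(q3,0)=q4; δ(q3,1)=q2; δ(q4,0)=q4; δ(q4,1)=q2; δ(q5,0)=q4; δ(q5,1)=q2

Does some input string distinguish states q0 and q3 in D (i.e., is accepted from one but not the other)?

States {q1,q5} cannot be reached from the start state, so discard them.
Start with accepting vs non-accepting: {q0,q2,q3} | {q4}.
Split {q0,q2,q3} by δ(·,0) → {q0,q3} and {q2}.
No further refinement is possible. Final partition (3 blocks): {q0,q3} | {q4} | {q2}.
q0 and q3 lie in the same block of the stable partition, so they are equivalent — no string distinguishes them.

No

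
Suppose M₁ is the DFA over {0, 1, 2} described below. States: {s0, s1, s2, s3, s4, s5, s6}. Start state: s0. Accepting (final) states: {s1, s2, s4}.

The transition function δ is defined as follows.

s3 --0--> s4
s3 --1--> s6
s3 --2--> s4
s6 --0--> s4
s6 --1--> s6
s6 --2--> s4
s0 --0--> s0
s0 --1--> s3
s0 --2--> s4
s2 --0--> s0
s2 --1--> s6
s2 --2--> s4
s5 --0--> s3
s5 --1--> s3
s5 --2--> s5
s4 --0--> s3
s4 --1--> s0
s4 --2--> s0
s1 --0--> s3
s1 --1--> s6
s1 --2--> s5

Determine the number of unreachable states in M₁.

BFS from s0 reaches {s0, s3, s4, s6}; the 3 state(s) s1, s2, s5 are never visited.

3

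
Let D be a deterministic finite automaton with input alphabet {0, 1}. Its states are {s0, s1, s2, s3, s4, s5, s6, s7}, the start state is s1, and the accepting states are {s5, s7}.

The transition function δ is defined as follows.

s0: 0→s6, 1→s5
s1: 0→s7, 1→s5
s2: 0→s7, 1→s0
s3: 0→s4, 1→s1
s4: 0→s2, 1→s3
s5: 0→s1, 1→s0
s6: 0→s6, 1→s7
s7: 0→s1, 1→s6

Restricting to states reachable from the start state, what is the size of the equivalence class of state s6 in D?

States {s2,s3,s4} cannot be reached from the start state, so discard them.
Start with accepting vs non-accepting: {s5,s7} | {s0,s1,s6}.
On input 0, block {s0,s1,s6} splits into {s0,s6} and {s1}.
The partition is now stable with 3 blocks: {s5,s7} | {s0,s6} | {s1}.
State s6 belongs to the block {s0,s6}, which has 2 states.

2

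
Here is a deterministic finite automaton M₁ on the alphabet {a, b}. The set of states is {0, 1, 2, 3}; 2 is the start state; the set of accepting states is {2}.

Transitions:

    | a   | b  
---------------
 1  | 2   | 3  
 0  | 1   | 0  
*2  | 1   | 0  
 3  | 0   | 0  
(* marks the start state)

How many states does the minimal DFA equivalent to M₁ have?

Start with accepting vs non-accepting: {2} | {0,1,3}.
On input a, block {0,1,3} splits into {0,3} and {1}.
Refine {0,3} on symbol a: members go to different blocks, giving {0} and {3}.
Stable partition: {2} | {0} | {1} | {3} — 4 equivalence classes.

4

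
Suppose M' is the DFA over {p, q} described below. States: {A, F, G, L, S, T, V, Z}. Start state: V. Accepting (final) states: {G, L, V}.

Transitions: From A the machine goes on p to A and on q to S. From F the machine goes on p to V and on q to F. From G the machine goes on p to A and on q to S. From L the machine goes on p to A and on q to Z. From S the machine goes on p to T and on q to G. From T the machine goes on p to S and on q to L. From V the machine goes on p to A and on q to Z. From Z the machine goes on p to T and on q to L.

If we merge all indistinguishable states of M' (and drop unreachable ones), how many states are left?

States {F} cannot be reached from the start state, so discard them.
P0 = {G,L,V} | {A,S,T,Z}.
Split {A,S,T,Z} by δ(·,q) → {S,T,Z} and {A}.
No further refinement is possible. Final partition (3 blocks): {G,L,V} | {S,T,Z} | {A}.

3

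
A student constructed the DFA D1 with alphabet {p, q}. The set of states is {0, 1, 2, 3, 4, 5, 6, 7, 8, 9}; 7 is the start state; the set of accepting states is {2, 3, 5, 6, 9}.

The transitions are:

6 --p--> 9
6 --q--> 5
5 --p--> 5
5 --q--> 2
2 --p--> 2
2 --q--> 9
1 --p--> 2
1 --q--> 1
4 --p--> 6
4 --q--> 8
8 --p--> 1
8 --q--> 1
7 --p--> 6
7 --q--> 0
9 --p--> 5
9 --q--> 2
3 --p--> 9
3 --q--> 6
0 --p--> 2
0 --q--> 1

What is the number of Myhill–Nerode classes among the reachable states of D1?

2

States {3,4,8} cannot be reached from the start state, so discard them.
Initial partition by acceptance: {2,5,6,9} | {0,1,7}.
The partition is now stable with 2 blocks: {2,5,6,9} | {0,1,7}.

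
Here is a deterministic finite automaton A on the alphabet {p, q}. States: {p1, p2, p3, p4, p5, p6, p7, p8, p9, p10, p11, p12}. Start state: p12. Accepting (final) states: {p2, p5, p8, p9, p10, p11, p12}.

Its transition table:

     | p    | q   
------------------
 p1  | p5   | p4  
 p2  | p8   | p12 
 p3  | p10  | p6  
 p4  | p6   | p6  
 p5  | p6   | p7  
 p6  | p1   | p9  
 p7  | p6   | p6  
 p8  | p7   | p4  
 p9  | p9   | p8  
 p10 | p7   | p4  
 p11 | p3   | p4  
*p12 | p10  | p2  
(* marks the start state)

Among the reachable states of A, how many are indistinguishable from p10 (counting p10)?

First remove the unreachable states {p3,p11}; 10 states remain.
Start with accepting vs non-accepting: {p2,p5,p8,p9,p10,p12} | {p1,p4,p6,p7}.
Split {p2,p5,p8,p9,p10,p12} by δ(·,p) → {p2,p9,p12} and {p5,p8,p10}.
On input p, block {p2,p9,p12} splits into {p2,p12} and {p9}.
Split {p1,p4,p6,p7} by δ(·,p) → {p4,p6,p7} and {p1}.
Split {p4,p6,p7} by δ(·,p) → {p4,p7} and {p6}.
On input p, block {p5,p8,p10} splits into {p8,p10} and {p5}.
The partition is now stable with 7 blocks: {p2,p12} | {p4,p7} | {p8,p10} | {p9} | {p1} | {p6} | {p5}.
State p10 belongs to the block {p8,p10}, which has 2 states.

2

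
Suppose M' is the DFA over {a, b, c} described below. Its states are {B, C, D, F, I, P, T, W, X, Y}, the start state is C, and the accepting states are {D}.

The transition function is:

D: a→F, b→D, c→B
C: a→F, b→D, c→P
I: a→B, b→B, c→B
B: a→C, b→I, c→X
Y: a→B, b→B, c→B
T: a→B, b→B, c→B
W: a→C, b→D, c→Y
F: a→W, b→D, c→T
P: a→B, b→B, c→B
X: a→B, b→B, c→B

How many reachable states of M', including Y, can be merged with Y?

5

Initial partition by acceptance: {D} | {B,C,F,I,P,T,W,X,Y}.
Split {B,C,F,I,P,T,W,X,Y} by δ(·,b) → {B,I,P,T,X,Y} and {C,F,W}.
Refine {B,I,P,T,X,Y} on symbol a: members go to different blocks, giving {I,P,T,X,Y} and {B}.
No further refinement is possible. Final partition (4 blocks): {D} | {I,P,T,X,Y} | {C,F,W} | {B}.
The equivalence class containing Y is {I,P,T,X,Y}, of size 5.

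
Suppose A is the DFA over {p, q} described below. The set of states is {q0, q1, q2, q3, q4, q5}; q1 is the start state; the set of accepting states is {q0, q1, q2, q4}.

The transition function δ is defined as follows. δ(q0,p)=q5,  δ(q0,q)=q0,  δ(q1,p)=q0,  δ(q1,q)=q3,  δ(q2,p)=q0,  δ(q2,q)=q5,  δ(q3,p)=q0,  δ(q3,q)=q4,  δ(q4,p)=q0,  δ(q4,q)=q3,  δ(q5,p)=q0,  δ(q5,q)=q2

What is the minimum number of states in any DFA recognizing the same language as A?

3

All states are reachable from the start state.
Start with accepting vs non-accepting: {q0,q1,q2,q4} | {q3,q5}.
Split {q0,q1,q2,q4} by δ(·,p) → {q1,q2,q4} and {q0}.
No further refinement is possible. Final partition (3 blocks): {q1,q2,q4} | {q3,q5} | {q0}.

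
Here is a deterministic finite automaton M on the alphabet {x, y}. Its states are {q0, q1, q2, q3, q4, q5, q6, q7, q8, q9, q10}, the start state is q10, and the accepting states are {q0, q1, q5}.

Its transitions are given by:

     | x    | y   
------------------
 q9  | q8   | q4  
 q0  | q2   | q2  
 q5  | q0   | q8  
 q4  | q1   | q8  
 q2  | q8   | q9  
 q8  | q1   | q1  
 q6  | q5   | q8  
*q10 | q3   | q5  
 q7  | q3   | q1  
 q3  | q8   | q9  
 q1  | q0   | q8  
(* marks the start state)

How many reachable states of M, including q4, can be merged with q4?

First remove the unreachable states {q6,q7}; 9 states remain.
Start with accepting vs non-accepting: {q0,q1,q5} | {q2,q3,q4,q8,q9,q10}.
Refine {q0,q1,q5} on symbol x: members go to different blocks, giving {q1,q5} and {q0}.
Refine {q2,q3,q4,q8,q9,q10} on symbol x: members go to different blocks, giving {q2,q3,q9,q10} and {q4,q8}.
On input x, block {q2,q3,q9,q10} splits into {q2,q3,q9} and {q10}.
On input y, block {q2,q3,q9} splits into {q2,q3} and {q9}.
Refine {q4,q8} on symbol y: members go to different blocks, giving {q4} and {q8}.
Stable partition: {q1,q5} | {q2,q3} | {q0} | {q4} | {q10} | {q9} | {q8} — 7 equivalence classes.
State q4 belongs to the block {q4}, which has 1 states.

1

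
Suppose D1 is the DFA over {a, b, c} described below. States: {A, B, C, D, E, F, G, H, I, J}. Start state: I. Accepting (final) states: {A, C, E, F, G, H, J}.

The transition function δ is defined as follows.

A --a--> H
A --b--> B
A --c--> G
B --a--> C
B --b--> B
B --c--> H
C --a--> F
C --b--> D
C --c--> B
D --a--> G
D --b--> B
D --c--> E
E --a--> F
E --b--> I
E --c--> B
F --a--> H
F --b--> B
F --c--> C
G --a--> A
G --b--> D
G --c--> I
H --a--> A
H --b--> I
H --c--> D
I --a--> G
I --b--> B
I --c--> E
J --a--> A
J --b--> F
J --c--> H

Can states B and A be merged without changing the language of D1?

No

States {J} cannot be reached from the start state, so discard them.
P0 = {A,C,E,F,G,H} | {B,D,I}.
Split {A,C,E,F,G,H} by δ(·,c) → {C,E,G,H} and {A,F}.
No further refinement is possible. Final partition (3 blocks): {C,E,G,H} | {B,D,I} | {A,F}.
B and A end up in different blocks, so they are distinguishable. For instance, the string 'ε' is accepted from only A.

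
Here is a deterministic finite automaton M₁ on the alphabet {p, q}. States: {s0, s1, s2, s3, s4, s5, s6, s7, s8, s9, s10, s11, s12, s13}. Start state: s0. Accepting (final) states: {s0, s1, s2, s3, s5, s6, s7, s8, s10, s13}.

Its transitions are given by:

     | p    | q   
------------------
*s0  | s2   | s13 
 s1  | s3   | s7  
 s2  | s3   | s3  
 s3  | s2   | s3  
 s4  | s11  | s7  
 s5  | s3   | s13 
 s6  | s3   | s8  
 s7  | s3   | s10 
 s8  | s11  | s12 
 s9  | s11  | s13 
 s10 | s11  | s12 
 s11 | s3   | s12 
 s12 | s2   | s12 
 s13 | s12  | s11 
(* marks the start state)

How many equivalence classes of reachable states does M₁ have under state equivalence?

4

First remove the unreachable states {s1,s4,s5,s6,s7,s8,s9,s10}; 6 states remain.
P0 = {s0,s2,s3,s13} | {s11,s12}.
Refine {s0,s2,s3,s13} on symbol p: members go to different blocks, giving {s0,s2,s3} and {s13}.
On input q, block {s0,s2,s3} splits into {s2,s3} and {s0}.
No further refinement is possible. Final partition (4 blocks): {s2,s3} | {s11,s12} | {s13} | {s0}.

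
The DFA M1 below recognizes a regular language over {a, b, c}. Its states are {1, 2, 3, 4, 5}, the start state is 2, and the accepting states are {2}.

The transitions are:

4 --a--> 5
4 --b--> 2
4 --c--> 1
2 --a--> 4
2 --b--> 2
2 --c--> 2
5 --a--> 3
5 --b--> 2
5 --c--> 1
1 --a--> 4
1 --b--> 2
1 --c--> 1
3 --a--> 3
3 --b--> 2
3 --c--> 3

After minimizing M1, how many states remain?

2

All states are reachable from the start state.
Initial partition by acceptance: {2} | {1,3,4,5}.
The partition is now stable with 2 blocks: {2} | {1,3,4,5}.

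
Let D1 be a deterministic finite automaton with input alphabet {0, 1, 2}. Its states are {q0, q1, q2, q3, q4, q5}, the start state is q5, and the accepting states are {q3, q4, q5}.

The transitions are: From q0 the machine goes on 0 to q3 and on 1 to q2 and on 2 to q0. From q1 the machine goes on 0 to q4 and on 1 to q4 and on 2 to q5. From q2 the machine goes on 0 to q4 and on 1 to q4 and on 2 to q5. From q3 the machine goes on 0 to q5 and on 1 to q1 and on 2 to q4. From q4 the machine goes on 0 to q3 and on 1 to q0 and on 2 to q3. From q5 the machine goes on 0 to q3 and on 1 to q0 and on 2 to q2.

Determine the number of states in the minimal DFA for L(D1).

Every state is reachable, so we keep all 6.
Initial partition by acceptance: {q3,q4,q5} | {q0,q1,q2}.
On input 2, block {q3,q4,q5} splits into {q3,q4} and {q5}.
Refine {q3,q4} on symbol 0: members go to different blocks, giving {q3} and {q4}.
Split {q0,q1,q2} by δ(·,0) → {q1,q2} and {q0}.
The partition is now stable with 5 blocks: {q3} | {q1,q2} | {q5} | {q4} | {q0}.

5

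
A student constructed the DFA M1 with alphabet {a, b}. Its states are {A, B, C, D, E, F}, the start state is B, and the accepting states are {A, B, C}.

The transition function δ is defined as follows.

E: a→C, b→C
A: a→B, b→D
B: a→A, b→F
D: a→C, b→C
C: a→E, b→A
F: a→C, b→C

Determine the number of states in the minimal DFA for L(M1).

3

P0 = {A,B,C} | {D,E,F}.
Refine {A,B,C} on symbol a: members go to different blocks, giving {A,B} and {C}.
No further refinement is possible. Final partition (3 blocks): {A,B} | {D,E,F} | {C}.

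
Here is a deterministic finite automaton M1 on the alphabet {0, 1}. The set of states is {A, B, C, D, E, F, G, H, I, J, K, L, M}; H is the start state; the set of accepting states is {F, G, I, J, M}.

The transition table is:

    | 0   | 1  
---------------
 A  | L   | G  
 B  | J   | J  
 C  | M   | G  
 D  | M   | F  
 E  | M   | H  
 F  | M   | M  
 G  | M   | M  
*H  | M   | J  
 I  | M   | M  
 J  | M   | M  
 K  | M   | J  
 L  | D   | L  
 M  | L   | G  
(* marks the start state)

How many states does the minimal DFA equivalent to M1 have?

Reachable states from the start: {D,F,G,H,J,L,M}. Unreachable: {A,B,C,E,I,K} — drop them.
P0 = {F,G,J,M} | {D,H,L}.
On input 0, block {F,G,J,M} splits into {F,G,J} and {M}.
Refine {D,H,L} on symbol 0: members go to different blocks, giving {D,H} and {L}.
The partition is now stable with 4 blocks: {F,G,J} | {D,H} | {M} | {L}.

4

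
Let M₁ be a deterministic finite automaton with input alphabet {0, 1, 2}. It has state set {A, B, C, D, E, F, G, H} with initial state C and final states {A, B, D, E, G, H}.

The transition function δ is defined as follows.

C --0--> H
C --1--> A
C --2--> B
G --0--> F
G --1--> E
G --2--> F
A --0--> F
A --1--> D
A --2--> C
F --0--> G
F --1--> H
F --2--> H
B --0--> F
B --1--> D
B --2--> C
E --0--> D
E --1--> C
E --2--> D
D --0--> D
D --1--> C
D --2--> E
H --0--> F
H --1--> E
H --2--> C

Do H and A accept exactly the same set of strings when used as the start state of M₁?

Yes

Every state is reachable, so we keep all 8.
Initial partition by acceptance: {A,B,D,E,G,H} | {C,F}.
Split {A,B,D,E,G,H} by δ(·,0) → {A,B,G,H} and {D,E}.
Stable partition: {A,B,G,H} | {C,F} | {D,E} — 3 equivalence classes.
H and A lie in the same block of the stable partition, so they are equivalent — no string distinguishes them.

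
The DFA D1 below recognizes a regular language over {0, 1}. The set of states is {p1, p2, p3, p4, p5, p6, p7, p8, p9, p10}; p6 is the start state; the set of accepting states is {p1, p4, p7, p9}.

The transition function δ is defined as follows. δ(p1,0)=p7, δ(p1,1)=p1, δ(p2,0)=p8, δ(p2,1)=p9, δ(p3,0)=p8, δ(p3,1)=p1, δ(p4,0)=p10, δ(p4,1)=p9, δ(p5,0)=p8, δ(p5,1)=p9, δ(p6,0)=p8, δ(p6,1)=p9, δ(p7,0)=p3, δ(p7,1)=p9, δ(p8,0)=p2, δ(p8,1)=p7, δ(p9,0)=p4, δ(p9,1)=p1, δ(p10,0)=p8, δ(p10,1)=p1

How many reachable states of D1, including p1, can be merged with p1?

2

First remove the unreachable states {p5}; 9 states remain.
P0 = {p1,p4,p7,p9} | {p2,p3,p6,p8,p10}.
On input 0, block {p1,p4,p7,p9} splits into {p1,p9} and {p4,p7}.
Refine {p2,p3,p6,p8,p10} on symbol 1: members go to different blocks, giving {p2,p3,p6,p10} and {p8}.
No further refinement is possible. Final partition (4 blocks): {p1,p9} | {p2,p3,p6,p10} | {p4,p7} | {p8}.
The equivalence class containing p1 is {p1,p9}, of size 2.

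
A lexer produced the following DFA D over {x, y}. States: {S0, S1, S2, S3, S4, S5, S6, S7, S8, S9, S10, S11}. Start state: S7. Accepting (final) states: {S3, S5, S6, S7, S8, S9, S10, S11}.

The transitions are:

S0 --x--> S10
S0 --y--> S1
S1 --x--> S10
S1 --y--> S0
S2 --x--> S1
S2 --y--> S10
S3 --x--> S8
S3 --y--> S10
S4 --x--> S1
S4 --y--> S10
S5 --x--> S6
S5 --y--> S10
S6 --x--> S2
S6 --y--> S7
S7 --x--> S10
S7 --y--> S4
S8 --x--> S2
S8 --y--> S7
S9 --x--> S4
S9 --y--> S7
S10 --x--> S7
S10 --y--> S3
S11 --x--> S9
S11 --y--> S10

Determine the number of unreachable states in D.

BFS from S7 reaches {S0, S1, S2, S3, S4, S7, S8, S10}; the 4 state(s) S5, S6, S9, S11 are never visited.

4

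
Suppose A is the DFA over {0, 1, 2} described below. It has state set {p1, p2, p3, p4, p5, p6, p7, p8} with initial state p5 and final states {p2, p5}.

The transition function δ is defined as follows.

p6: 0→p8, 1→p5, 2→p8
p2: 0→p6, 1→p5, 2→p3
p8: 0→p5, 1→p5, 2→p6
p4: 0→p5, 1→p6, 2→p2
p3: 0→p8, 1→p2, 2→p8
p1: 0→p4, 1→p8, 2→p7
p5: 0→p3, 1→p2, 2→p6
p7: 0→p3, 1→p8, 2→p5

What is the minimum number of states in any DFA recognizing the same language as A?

3

Reachable states from the start: {p2,p3,p5,p6,p8}. Unreachable: {p1,p4,p7} — drop them.
P0 = {p2,p5} | {p3,p6,p8}.
Refine {p3,p6,p8} on symbol 0: members go to different blocks, giving {p3,p6} and {p8}.
Stable partition: {p2,p5} | {p3,p6} | {p8} — 3 equivalence classes.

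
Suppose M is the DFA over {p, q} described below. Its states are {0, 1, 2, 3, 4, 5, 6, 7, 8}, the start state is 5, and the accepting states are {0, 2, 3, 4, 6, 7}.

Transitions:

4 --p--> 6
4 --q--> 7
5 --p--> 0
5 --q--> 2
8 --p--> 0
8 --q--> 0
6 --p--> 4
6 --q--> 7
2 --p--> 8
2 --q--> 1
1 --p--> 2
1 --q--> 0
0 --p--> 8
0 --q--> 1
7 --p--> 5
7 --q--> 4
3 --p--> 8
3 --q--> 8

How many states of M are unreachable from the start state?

4

Starting at 5 and following transitions, the reachable set is {0, 1, 2, 5, 8}. That leaves 3, 4, 6, 7 unreachable — 4 in total.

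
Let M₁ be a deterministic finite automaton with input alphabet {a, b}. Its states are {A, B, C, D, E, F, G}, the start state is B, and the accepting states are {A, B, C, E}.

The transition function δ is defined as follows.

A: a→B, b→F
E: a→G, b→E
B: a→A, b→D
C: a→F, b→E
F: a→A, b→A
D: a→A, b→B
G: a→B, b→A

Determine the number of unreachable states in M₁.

BFS from B reaches {A, B, D, F}; the 3 state(s) C, E, G are never visited.

3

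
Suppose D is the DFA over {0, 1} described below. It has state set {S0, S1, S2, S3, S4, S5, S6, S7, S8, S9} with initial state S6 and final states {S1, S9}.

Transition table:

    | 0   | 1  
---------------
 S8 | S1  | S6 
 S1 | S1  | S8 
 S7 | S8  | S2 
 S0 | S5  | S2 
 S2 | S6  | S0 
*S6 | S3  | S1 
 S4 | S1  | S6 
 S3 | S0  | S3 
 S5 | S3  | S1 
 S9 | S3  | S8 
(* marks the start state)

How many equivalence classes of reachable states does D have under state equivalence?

5

First remove the unreachable states {S4,S7,S9}; 7 states remain.
Start with accepting vs non-accepting: {S1} | {S0,S2,S3,S5,S6,S8}.
On input 0, block {S0,S2,S3,S5,S6,S8} splits into {S0,S2,S3,S5,S6} and {S8}.
Refine {S0,S2,S3,S5,S6} on symbol 1: members go to different blocks, giving {S0,S2,S3} and {S5,S6}.
Refine {S0,S2,S3} on symbol 0: members go to different blocks, giving {S0,S2} and {S3}.
The partition is now stable with 5 blocks: {S1} | {S0,S2} | {S8} | {S5,S6} | {S3}.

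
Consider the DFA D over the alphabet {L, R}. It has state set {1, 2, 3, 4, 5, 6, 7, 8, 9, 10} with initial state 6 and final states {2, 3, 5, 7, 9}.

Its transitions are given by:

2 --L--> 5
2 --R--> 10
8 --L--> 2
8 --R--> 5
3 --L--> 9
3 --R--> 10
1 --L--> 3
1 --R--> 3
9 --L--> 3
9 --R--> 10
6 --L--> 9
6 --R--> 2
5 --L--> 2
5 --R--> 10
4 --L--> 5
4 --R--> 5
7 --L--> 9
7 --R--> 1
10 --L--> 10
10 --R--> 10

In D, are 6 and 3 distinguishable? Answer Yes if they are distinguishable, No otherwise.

Reachable states from the start: {2,3,5,6,9,10}. Unreachable: {1,4,7,8} — drop them.
P0 = {2,3,5,9} | {6,10}.
Refine {6,10} on symbol L: members go to different blocks, giving {6} and {10}.
Stable partition: {2,3,5,9} | {6} | {10} — 3 equivalence classes.
6 and 3 end up in different blocks, so they are distinguishable. For instance, the string 'ε' is accepted from only 3.

Yes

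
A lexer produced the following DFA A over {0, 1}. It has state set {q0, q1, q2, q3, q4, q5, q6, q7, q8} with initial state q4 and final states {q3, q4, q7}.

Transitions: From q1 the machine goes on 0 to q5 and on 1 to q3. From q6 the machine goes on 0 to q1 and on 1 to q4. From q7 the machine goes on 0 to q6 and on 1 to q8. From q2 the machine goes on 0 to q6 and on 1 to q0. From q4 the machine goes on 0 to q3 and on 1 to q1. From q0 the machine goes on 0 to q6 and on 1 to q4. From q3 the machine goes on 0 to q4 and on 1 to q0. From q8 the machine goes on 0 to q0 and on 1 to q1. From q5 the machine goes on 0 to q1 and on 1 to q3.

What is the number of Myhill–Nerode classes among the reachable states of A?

States {q2,q7,q8} cannot be reached from the start state, so discard them.
Initial partition by acceptance: {q3,q4} | {q0,q1,q5,q6}.
The partition is now stable with 2 blocks: {q3,q4} | {q0,q1,q5,q6}.

2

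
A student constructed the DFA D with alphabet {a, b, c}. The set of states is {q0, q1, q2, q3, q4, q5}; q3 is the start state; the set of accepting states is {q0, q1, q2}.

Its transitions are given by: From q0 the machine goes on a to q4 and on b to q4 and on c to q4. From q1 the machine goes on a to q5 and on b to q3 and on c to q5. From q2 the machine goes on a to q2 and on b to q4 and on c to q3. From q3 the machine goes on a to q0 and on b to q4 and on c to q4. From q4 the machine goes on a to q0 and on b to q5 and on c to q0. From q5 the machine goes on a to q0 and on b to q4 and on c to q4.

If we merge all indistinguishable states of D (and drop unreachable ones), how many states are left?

First remove the unreachable states {q1,q2}; 4 states remain.
Initial partition by acceptance: {q0} | {q3,q4,q5}.
Refine {q3,q4,q5} on symbol c: members go to different blocks, giving {q3,q5} and {q4}.
The partition is now stable with 3 blocks: {q0} | {q3,q5} | {q4}.

3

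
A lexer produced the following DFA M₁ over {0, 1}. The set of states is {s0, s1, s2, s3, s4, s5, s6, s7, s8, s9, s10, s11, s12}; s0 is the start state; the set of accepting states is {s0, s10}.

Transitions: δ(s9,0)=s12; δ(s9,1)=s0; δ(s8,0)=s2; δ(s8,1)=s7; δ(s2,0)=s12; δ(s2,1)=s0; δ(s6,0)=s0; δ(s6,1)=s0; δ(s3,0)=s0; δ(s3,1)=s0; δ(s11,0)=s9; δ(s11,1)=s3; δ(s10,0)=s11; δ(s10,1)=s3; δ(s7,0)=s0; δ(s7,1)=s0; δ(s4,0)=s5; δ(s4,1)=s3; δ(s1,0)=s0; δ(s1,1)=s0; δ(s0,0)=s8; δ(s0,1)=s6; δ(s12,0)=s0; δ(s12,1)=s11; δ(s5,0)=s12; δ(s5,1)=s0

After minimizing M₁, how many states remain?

First remove the unreachable states {s1,s4,s5,s10}; 9 states remain.
Initial partition by acceptance: {s0} | {s2,s3,s6,s7,s8,s9,s11,s12}.
Refine {s2,s3,s6,s7,s8,s9,s11,s12} on symbol 0: members go to different blocks, giving {s2,s8,s9,s11} and {s3,s6,s7,s12}.
On input 0, block {s2,s8,s9,s11} splits into {s2,s9} and {s8,s11}.
On input 1, block {s3,s6,s7,s12} splits into {s3,s6,s7} and {s12}.
The partition is now stable with 5 blocks: {s0} | {s2,s9} | {s3,s6,s7} | {s8,s11} | {s12}.

5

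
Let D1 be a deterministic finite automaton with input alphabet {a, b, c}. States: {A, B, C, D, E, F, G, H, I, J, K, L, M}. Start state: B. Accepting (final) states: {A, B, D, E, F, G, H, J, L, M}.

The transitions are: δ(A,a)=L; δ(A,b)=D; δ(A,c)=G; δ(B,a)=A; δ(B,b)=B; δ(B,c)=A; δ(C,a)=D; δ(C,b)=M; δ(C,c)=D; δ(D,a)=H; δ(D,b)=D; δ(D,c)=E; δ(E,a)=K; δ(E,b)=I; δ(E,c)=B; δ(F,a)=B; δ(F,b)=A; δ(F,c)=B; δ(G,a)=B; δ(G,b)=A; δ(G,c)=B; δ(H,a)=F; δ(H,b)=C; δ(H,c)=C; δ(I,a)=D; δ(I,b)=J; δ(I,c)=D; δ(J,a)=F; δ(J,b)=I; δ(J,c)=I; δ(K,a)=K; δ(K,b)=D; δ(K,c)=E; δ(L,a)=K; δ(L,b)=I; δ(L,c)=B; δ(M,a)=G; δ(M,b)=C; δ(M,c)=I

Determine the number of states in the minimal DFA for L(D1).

8

All states are reachable from the start state.
P0 = {A,B,D,E,F,G,H,J,L,M} | {C,I,K}.
Split {A,B,D,E,F,G,H,J,L,M} by δ(·,a) → {A,B,D,F,G,H,J,M} and {E,L}.
Split {A,B,D,F,G,H,J,M} by δ(·,a) → {B,D,F,G,H,J,M} and {A}.
On input a, block {B,D,F,G,H,J,M} splits into {D,F,G,H,J,M} and {B}.
Refine {D,F,G,H,J,M} on symbol a: members go to different blocks, giving {D,H,J,M} and {F,G}.
On input a, block {D,H,J,M} splits into {H,J,M} and {D}.
Split {C,I,K} by δ(·,a) → {C,I} and {K}.
The partition is now stable with 8 blocks: {H,J,M} | {C,I} | {E,L} | {A} | {B} | {F,G} | {D} | {K}.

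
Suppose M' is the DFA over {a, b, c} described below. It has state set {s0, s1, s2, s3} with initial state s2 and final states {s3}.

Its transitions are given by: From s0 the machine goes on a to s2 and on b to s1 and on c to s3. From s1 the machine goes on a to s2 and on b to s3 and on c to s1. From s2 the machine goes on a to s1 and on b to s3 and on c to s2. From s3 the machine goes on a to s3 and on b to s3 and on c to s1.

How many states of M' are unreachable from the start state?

1

BFS from s2 reaches {s1, s2, s3}; the 1 state(s) s0 are never visited.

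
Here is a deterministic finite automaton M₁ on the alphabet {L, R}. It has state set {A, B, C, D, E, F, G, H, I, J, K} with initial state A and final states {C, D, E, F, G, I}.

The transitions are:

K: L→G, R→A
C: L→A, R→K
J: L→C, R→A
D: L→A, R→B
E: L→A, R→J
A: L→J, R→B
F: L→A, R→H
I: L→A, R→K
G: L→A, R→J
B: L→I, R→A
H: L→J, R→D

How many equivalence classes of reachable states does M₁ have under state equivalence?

3

States {D,E,F,H} cannot be reached from the start state, so discard them.
Initial partition by acceptance: {C,G,I} | {A,B,J,K}.
On input L, block {A,B,J,K} splits into {B,J,K} and {A}.
No further refinement is possible. Final partition (3 blocks): {C,G,I} | {B,J,K} | {A}.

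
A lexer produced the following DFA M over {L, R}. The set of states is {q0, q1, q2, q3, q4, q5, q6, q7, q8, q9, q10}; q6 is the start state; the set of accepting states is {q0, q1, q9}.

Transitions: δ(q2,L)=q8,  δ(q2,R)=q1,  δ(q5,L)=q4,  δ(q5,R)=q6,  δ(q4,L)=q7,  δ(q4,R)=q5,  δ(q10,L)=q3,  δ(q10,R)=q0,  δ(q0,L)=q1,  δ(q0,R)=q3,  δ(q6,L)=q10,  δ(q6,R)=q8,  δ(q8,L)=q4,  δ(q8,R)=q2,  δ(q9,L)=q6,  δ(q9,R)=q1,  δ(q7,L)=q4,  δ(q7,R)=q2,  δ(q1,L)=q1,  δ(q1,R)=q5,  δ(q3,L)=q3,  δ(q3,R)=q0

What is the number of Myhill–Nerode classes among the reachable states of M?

8

First remove the unreachable states {q9}; 10 states remain.
Start with accepting vs non-accepting: {q0,q1} | {q2,q3,q4,q5,q6,q7,q8,q10}.
Split {q2,q3,q4,q5,q6,q7,q8,q10} by δ(·,R) → {q4,q5,q6,q7,q8} and {q2,q3,q10}.
Split {q0,q1} by δ(·,R) → {q0} and {q1}.
Split {q4,q5,q6,q7,q8} by δ(·,L) → {q4,q5,q7,q8} and {q6}.
Split {q4,q5,q7,q8} by δ(·,R) → {q7,q8} and {q4} and {q5}.
Refine {q2,q3,q10} on symbol L: members go to different blocks, giving {q3,q10} and {q2}.
The partition is now stable with 8 blocks: {q0} | {q7,q8} | {q3,q10} | {q1} | {q6} | {q4} | {q5} | {q2}.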